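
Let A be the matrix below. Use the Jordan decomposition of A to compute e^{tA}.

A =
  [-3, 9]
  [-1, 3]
e^{tA} =
  [1 - 3*t, 9*t]
  [-t, 3*t + 1]

Strategy: write A = P · J · P⁻¹ where J is a Jordan canonical form, so e^{tA} = P · e^{tJ} · P⁻¹, and e^{tJ} can be computed block-by-block.

A has Jordan form
J =
  [0, 1]
  [0, 0]
(up to reordering of blocks).

Per-block formulas:
  For a 2×2 Jordan block J_2(0): exp(t · J_2(0)) = e^(0t)·(I + t·N), where N is the 2×2 nilpotent shift.

After assembling e^{tJ} and conjugating by P, we get:

e^{tA} =
  [1 - 3*t, 9*t]
  [-t, 3*t + 1]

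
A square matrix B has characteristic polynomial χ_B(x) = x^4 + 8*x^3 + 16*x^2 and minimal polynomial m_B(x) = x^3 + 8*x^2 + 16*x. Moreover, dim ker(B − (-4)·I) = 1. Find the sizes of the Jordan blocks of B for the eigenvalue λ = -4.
Block sizes for λ = -4: [2]

Step 1 — from the characteristic polynomial, algebraic multiplicity of λ = -4 is 2. From dim ker(B − (-4)·I) = 1, there are exactly 1 Jordan blocks for λ = -4.
Step 2 — from the minimal polynomial, the factor (x + 4)^2 tells us the largest block for λ = -4 has size 2.
Step 3 — with total size 2, 1 blocks, and largest block 2, the block sizes (in nonincreasing order) are [2].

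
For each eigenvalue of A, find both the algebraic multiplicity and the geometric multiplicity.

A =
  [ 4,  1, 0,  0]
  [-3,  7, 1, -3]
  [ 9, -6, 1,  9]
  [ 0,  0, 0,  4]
λ = 4: alg = 4, geom = 2

Step 1 — factor the characteristic polynomial to read off the algebraic multiplicities:
  χ_A(x) = (x - 4)^4

Step 2 — compute geometric multiplicities via the rank-nullity identity g(λ) = n − rank(A − λI):
  rank(A − (4)·I) = 2, so dim ker(A − (4)·I) = n − 2 = 2

Summary:
  λ = 4: algebraic multiplicity = 4, geometric multiplicity = 2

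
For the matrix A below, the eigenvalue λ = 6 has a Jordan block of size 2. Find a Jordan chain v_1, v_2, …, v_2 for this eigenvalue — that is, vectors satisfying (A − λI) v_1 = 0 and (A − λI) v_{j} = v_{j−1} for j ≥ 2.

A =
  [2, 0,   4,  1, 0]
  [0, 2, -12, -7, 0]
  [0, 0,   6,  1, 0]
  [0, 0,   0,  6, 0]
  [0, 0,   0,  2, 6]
A Jordan chain for λ = 6 of length 2:
v_1 = (-1, 3, -1, 0, -2)ᵀ
v_2 = (0, 1, 0, -1, 0)ᵀ

Let N = A − (6)·I. We want v_2 with N^2 v_2 = 0 but N^1 v_2 ≠ 0; then v_{j-1} := N · v_j for j = 2, …, 2.

Pick v_2 = (0, 1, 0, -1, 0)ᵀ.
Then v_1 = N · v_2 = (-1, 3, -1, 0, -2)ᵀ.

Sanity check: (A − (6)·I) v_1 = (0, 0, 0, 0, 0)ᵀ = 0. ✓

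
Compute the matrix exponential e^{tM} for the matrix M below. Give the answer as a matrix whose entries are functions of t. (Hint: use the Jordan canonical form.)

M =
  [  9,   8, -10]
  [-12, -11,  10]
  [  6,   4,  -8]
e^{tM} =
  [13*exp(-3*t) - 12*exp(-4*t), 8*exp(-3*t) - 8*exp(-4*t), -10*exp(-3*t) + 10*exp(-4*t)]
  [-12*exp(-3*t) + 12*exp(-4*t), -7*exp(-3*t) + 8*exp(-4*t), 10*exp(-3*t) - 10*exp(-4*t)]
  [6*exp(-3*t) - 6*exp(-4*t), 4*exp(-3*t) - 4*exp(-4*t), -4*exp(-3*t) + 5*exp(-4*t)]

Strategy: write M = P · J · P⁻¹ where J is a Jordan canonical form, so e^{tM} = P · e^{tJ} · P⁻¹, and e^{tJ} can be computed block-by-block.

M has Jordan form
J =
  [-4,  0,  0]
  [ 0, -3,  0]
  [ 0,  0, -3]
(up to reordering of blocks).

Per-block formulas:
  For a 1×1 block at λ = -3: exp(t · [-3]) = [e^(-3t)].
  For a 1×1 block at λ = -4: exp(t · [-4]) = [e^(-4t)].

After assembling e^{tJ} and conjugating by P, we get:

e^{tM} =
  [13*exp(-3*t) - 12*exp(-4*t), 8*exp(-3*t) - 8*exp(-4*t), -10*exp(-3*t) + 10*exp(-4*t)]
  [-12*exp(-3*t) + 12*exp(-4*t), -7*exp(-3*t) + 8*exp(-4*t), 10*exp(-3*t) - 10*exp(-4*t)]
  [6*exp(-3*t) - 6*exp(-4*t), 4*exp(-3*t) - 4*exp(-4*t), -4*exp(-3*t) + 5*exp(-4*t)]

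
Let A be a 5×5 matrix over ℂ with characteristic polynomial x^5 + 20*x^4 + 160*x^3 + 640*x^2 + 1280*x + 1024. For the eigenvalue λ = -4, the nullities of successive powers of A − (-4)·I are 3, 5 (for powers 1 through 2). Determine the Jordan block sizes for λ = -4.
Block sizes for λ = -4: [2, 2, 1]

From the dimensions of kernels of powers, the number of Jordan blocks of size at least j is d_j − d_{j−1} where d_j = dim ker(N^j) (with d_0 = 0). Computing the differences gives [3, 2].
The number of blocks of size exactly k is (#blocks of size ≥ k) − (#blocks of size ≥ k + 1), so the partition is: 1 block(s) of size 1, 2 block(s) of size 2.
In nonincreasing order the block sizes are [2, 2, 1].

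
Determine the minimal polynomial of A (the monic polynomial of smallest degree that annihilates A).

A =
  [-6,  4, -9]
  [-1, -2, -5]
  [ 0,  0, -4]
x^3 + 12*x^2 + 48*x + 64

The characteristic polynomial is χ_A(x) = (x + 4)^3, so the eigenvalues are known. The minimal polynomial is
  m_A(x) = Π_λ (x − λ)^{k_λ}
where k_λ is the size of the *largest* Jordan block for λ (equivalently, the smallest k with (A − λI)^k v = 0 for every generalised eigenvector v of λ).

  λ = -4: largest Jordan block has size 3, contributing (x + 4)^3

So m_A(x) = (x + 4)^3 = x^3 + 12*x^2 + 48*x + 64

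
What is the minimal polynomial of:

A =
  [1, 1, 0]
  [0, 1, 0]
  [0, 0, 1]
x^2 - 2*x + 1

The characteristic polynomial is χ_A(x) = (x - 1)^3, so the eigenvalues are known. The minimal polynomial is
  m_A(x) = Π_λ (x − λ)^{k_λ}
where k_λ is the size of the *largest* Jordan block for λ (equivalently, the smallest k with (A − λI)^k v = 0 for every generalised eigenvector v of λ).

  λ = 1: largest Jordan block has size 2, contributing (x − 1)^2

So m_A(x) = (x - 1)^2 = x^2 - 2*x + 1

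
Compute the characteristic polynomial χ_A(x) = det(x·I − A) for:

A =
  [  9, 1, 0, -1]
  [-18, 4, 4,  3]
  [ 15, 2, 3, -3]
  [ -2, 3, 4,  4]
x^4 - 20*x^3 + 150*x^2 - 500*x + 625

Expanding det(x·I − A) (e.g. by cofactor expansion or by noting that A is similar to its Jordan form J, which has the same characteristic polynomial as A) gives
  χ_A(x) = x^4 - 20*x^3 + 150*x^2 - 500*x + 625
which factors as (x - 5)^4. The eigenvalues (with algebraic multiplicities) are λ = 5 with multiplicity 4.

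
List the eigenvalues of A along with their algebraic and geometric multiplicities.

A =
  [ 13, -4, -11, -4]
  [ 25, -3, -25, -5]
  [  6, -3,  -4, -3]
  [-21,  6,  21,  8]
λ = 2: alg = 2, geom = 2; λ = 5: alg = 2, geom = 1

Step 1 — factor the characteristic polynomial to read off the algebraic multiplicities:
  χ_A(x) = (x - 5)^2*(x - 2)^2

Step 2 — compute geometric multiplicities via the rank-nullity identity g(λ) = n − rank(A − λI):
  rank(A − (2)·I) = 2, so dim ker(A − (2)·I) = n − 2 = 2
  rank(A − (5)·I) = 3, so dim ker(A − (5)·I) = n − 3 = 1

Summary:
  λ = 2: algebraic multiplicity = 2, geometric multiplicity = 2
  λ = 5: algebraic multiplicity = 2, geometric multiplicity = 1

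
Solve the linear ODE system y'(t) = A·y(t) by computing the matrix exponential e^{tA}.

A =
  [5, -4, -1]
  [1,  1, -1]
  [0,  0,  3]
e^{tA} =
  [2*t*exp(3*t) + exp(3*t), -4*t*exp(3*t), t^2*exp(3*t) - t*exp(3*t)]
  [t*exp(3*t), -2*t*exp(3*t) + exp(3*t), t^2*exp(3*t)/2 - t*exp(3*t)]
  [0, 0, exp(3*t)]

Strategy: write A = P · J · P⁻¹ where J is a Jordan canonical form, so e^{tA} = P · e^{tJ} · P⁻¹, and e^{tJ} can be computed block-by-block.

A has Jordan form
J =
  [3, 1, 0]
  [0, 3, 1]
  [0, 0, 3]
(up to reordering of blocks).

Per-block formulas:
  For a 3×3 Jordan block J_3(3): exp(t · J_3(3)) = e^(3t)·(I + t·N + (t^2/2)·N^2), where N is the 3×3 nilpotent shift.

After assembling e^{tJ} and conjugating by P, we get:

e^{tA} =
  [2*t*exp(3*t) + exp(3*t), -4*t*exp(3*t), t^2*exp(3*t) - t*exp(3*t)]
  [t*exp(3*t), -2*t*exp(3*t) + exp(3*t), t^2*exp(3*t)/2 - t*exp(3*t)]
  [0, 0, exp(3*t)]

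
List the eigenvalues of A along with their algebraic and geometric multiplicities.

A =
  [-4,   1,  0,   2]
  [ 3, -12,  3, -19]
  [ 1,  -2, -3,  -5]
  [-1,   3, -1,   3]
λ = -4: alg = 4, geom = 2

Step 1 — factor the characteristic polynomial to read off the algebraic multiplicities:
  χ_A(x) = (x + 4)^4

Step 2 — compute geometric multiplicities via the rank-nullity identity g(λ) = n − rank(A − λI):
  rank(A − (-4)·I) = 2, so dim ker(A − (-4)·I) = n − 2 = 2

Summary:
  λ = -4: algebraic multiplicity = 4, geometric multiplicity = 2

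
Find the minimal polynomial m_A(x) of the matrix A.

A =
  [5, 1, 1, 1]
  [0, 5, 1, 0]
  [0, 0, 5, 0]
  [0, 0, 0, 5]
x^3 - 15*x^2 + 75*x - 125

The characteristic polynomial is χ_A(x) = (x - 5)^4, so the eigenvalues are known. The minimal polynomial is
  m_A(x) = Π_λ (x − λ)^{k_λ}
where k_λ is the size of the *largest* Jordan block for λ (equivalently, the smallest k with (A − λI)^k v = 0 for every generalised eigenvector v of λ).

  λ = 5: largest Jordan block has size 3, contributing (x − 5)^3

So m_A(x) = (x - 5)^3 = x^3 - 15*x^2 + 75*x - 125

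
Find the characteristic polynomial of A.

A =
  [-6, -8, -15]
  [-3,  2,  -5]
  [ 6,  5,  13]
x^3 - 9*x^2 + 27*x - 27

Expanding det(x·I − A) (e.g. by cofactor expansion or by noting that A is similar to its Jordan form J, which has the same characteristic polynomial as A) gives
  χ_A(x) = x^3 - 9*x^2 + 27*x - 27
which factors as (x - 3)^3. The eigenvalues (with algebraic multiplicities) are λ = 3 with multiplicity 3.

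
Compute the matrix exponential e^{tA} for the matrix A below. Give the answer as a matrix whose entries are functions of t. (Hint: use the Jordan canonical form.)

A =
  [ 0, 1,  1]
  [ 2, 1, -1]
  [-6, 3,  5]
e^{tA} =
  [-2*t*exp(2*t) + exp(2*t), t*exp(2*t), t*exp(2*t)]
  [2*t*exp(2*t), -t*exp(2*t) + exp(2*t), -t*exp(2*t)]
  [-6*t*exp(2*t), 3*t*exp(2*t), 3*t*exp(2*t) + exp(2*t)]

Strategy: write A = P · J · P⁻¹ where J is a Jordan canonical form, so e^{tA} = P · e^{tJ} · P⁻¹, and e^{tJ} can be computed block-by-block.

A has Jordan form
J =
  [2, 1, 0]
  [0, 2, 0]
  [0, 0, 2]
(up to reordering of blocks).

Per-block formulas:
  For a 2×2 Jordan block J_2(2): exp(t · J_2(2)) = e^(2t)·(I + t·N), where N is the 2×2 nilpotent shift.
  For a 1×1 block at λ = 2: exp(t · [2]) = [e^(2t)].

After assembling e^{tJ} and conjugating by P, we get:

e^{tA} =
  [-2*t*exp(2*t) + exp(2*t), t*exp(2*t), t*exp(2*t)]
  [2*t*exp(2*t), -t*exp(2*t) + exp(2*t), -t*exp(2*t)]
  [-6*t*exp(2*t), 3*t*exp(2*t), 3*t*exp(2*t) + exp(2*t)]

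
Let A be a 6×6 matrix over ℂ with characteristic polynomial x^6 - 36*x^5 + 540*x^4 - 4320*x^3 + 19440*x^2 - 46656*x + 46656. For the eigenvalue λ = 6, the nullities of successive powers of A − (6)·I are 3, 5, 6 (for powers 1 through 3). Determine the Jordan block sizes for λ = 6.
Block sizes for λ = 6: [3, 2, 1]

From the dimensions of kernels of powers, the number of Jordan blocks of size at least j is d_j − d_{j−1} where d_j = dim ker(N^j) (with d_0 = 0). Computing the differences gives [3, 2, 1].
The number of blocks of size exactly k is (#blocks of size ≥ k) − (#blocks of size ≥ k + 1), so the partition is: 1 block(s) of size 1, 1 block(s) of size 2, 1 block(s) of size 3.
In nonincreasing order the block sizes are [3, 2, 1].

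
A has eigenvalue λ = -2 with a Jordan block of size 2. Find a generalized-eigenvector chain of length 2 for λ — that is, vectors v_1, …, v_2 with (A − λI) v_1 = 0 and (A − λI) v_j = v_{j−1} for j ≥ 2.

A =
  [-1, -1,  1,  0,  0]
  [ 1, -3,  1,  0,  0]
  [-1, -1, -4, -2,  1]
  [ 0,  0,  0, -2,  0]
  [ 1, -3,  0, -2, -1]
A Jordan chain for λ = -2 of length 2:
v_1 = (2, 2, 0, 0, 4)ᵀ
v_2 = (1, -1, 0, 0, 0)ᵀ

Let N = A − (-2)·I. We want v_2 with N^2 v_2 = 0 but N^1 v_2 ≠ 0; then v_{j-1} := N · v_j for j = 2, …, 2.

Pick v_2 = (1, -1, 0, 0, 0)ᵀ.
Then v_1 = N · v_2 = (2, 2, 0, 0, 4)ᵀ.

Sanity check: (A − (-2)·I) v_1 = (0, 0, 0, 0, 0)ᵀ = 0. ✓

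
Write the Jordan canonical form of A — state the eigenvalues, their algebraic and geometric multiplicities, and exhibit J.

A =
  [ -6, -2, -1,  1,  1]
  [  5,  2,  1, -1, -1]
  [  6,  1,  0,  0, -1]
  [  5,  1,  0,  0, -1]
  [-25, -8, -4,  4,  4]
J_3(0) ⊕ J_2(0)

The characteristic polynomial is
  det(x·I − A) = x^5

Eigenvalues and multiplicities (the geometric multiplicity of λ is n − rank(A − λI), which equals the number of Jordan blocks for λ):
  λ = 0: algebraic multiplicity = 5, geometric multiplicity = 2

Determining the block sizes for each eigenvalue:
  λ = 0: with am = 5 and gm = 2, the partition is not yet determined (e.g. several partitions of 5 into 2 parts exist). Let N = A − (0)·I. Computing rank(N^1) = 3, rank(N^2) = 1, rank(N^3) = 0; the number of blocks of size ≥ j is rank(N^{j−1}) − rank(N^j), giving [2, 2, 1]. So we have 1 block(s) of size 3, 1 block(s) of size 2 → block sizes [3, 2]

Assembling the blocks gives a Jordan form
J =
  [0, 1, 0, 0, 0]
  [0, 0, 1, 0, 0]
  [0, 0, 0, 0, 0]
  [0, 0, 0, 0, 1]
  [0, 0, 0, 0, 0]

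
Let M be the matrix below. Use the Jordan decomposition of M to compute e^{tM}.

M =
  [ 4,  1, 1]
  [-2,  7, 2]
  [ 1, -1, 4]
e^{tM} =
  [-t*exp(5*t) + exp(5*t), t*exp(5*t), t*exp(5*t)]
  [-2*t*exp(5*t), 2*t*exp(5*t) + exp(5*t), 2*t*exp(5*t)]
  [t*exp(5*t), -t*exp(5*t), -t*exp(5*t) + exp(5*t)]

Strategy: write M = P · J · P⁻¹ where J is a Jordan canonical form, so e^{tM} = P · e^{tJ} · P⁻¹, and e^{tJ} can be computed block-by-block.

M has Jordan form
J =
  [5, 1, 0]
  [0, 5, 0]
  [0, 0, 5]
(up to reordering of blocks).

Per-block formulas:
  For a 2×2 Jordan block J_2(5): exp(t · J_2(5)) = e^(5t)·(I + t·N), where N is the 2×2 nilpotent shift.
  For a 1×1 block at λ = 5: exp(t · [5]) = [e^(5t)].

After assembling e^{tJ} and conjugating by P, we get:

e^{tM} =
  [-t*exp(5*t) + exp(5*t), t*exp(5*t), t*exp(5*t)]
  [-2*t*exp(5*t), 2*t*exp(5*t) + exp(5*t), 2*t*exp(5*t)]
  [t*exp(5*t), -t*exp(5*t), -t*exp(5*t) + exp(5*t)]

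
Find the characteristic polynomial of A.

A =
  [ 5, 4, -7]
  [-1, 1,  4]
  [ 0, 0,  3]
x^3 - 9*x^2 + 27*x - 27

Expanding det(x·I − A) (e.g. by cofactor expansion or by noting that A is similar to its Jordan form J, which has the same characteristic polynomial as A) gives
  χ_A(x) = x^3 - 9*x^2 + 27*x - 27
which factors as (x - 3)^3. The eigenvalues (with algebraic multiplicities) are λ = 3 with multiplicity 3.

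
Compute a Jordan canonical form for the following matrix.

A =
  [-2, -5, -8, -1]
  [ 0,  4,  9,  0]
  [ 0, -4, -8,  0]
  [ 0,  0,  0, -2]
J_3(-2) ⊕ J_1(-2)

The characteristic polynomial is
  det(x·I − A) = x^4 + 8*x^3 + 24*x^2 + 32*x + 16 = (x + 2)^4

Eigenvalues and multiplicities (the geometric multiplicity of λ is n − rank(A − λI), which equals the number of Jordan blocks for λ):
  λ = -2: algebraic multiplicity = 4, geometric multiplicity = 2

Determining the block sizes for each eigenvalue:
  λ = -2: with am = 4 and gm = 2, the partition is not yet determined (e.g. several partitions of 4 into 2 parts exist). Let N = A − (-2)·I. Computing rank(N^1) = 2, rank(N^2) = 1, rank(N^3) = 0; the number of blocks of size ≥ j is rank(N^{j−1}) − rank(N^j), giving [2, 1, 1]. So we have 1 block(s) of size 3, 1 block(s) of size 1 → block sizes [3, 1]

Assembling the blocks gives a Jordan form
J =
  [-2,  1,  0,  0]
  [ 0, -2,  1,  0]
  [ 0,  0, -2,  0]
  [ 0,  0,  0, -2]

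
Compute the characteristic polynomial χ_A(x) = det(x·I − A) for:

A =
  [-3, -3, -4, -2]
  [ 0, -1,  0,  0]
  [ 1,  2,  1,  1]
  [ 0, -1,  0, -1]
x^4 + 4*x^3 + 6*x^2 + 4*x + 1

Expanding det(x·I − A) (e.g. by cofactor expansion or by noting that A is similar to its Jordan form J, which has the same characteristic polynomial as A) gives
  χ_A(x) = x^4 + 4*x^3 + 6*x^2 + 4*x + 1
which factors as (x + 1)^4. The eigenvalues (with algebraic multiplicities) are λ = -1 with multiplicity 4.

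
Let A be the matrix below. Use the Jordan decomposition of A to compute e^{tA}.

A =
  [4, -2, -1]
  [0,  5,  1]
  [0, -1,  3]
e^{tA} =
  [exp(4*t), -t^2*exp(4*t)/2 - 2*t*exp(4*t), -t^2*exp(4*t)/2 - t*exp(4*t)]
  [0, t*exp(4*t) + exp(4*t), t*exp(4*t)]
  [0, -t*exp(4*t), -t*exp(4*t) + exp(4*t)]

Strategy: write A = P · J · P⁻¹ where J is a Jordan canonical form, so e^{tA} = P · e^{tJ} · P⁻¹, and e^{tJ} can be computed block-by-block.

A has Jordan form
J =
  [4, 1, 0]
  [0, 4, 1]
  [0, 0, 4]
(up to reordering of blocks).

Per-block formulas:
  For a 3×3 Jordan block J_3(4): exp(t · J_3(4)) = e^(4t)·(I + t·N + (t^2/2)·N^2), where N is the 3×3 nilpotent shift.

After assembling e^{tJ} and conjugating by P, we get:

e^{tA} =
  [exp(4*t), -t^2*exp(4*t)/2 - 2*t*exp(4*t), -t^2*exp(4*t)/2 - t*exp(4*t)]
  [0, t*exp(4*t) + exp(4*t), t*exp(4*t)]
  [0, -t*exp(4*t), -t*exp(4*t) + exp(4*t)]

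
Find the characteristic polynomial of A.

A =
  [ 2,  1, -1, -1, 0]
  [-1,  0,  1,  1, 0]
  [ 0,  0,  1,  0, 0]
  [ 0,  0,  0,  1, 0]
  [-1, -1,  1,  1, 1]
x^5 - 5*x^4 + 10*x^3 - 10*x^2 + 5*x - 1

Expanding det(x·I − A) (e.g. by cofactor expansion or by noting that A is similar to its Jordan form J, which has the same characteristic polynomial as A) gives
  χ_A(x) = x^5 - 5*x^4 + 10*x^3 - 10*x^2 + 5*x - 1
which factors as (x - 1)^5. The eigenvalues (with algebraic multiplicities) are λ = 1 with multiplicity 5.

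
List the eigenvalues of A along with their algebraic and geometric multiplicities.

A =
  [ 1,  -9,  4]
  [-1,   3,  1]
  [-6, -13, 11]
λ = 5: alg = 3, geom = 1

Step 1 — factor the characteristic polynomial to read off the algebraic multiplicities:
  χ_A(x) = (x - 5)^3

Step 2 — compute geometric multiplicities via the rank-nullity identity g(λ) = n − rank(A − λI):
  rank(A − (5)·I) = 2, so dim ker(A − (5)·I) = n − 2 = 1

Summary:
  λ = 5: algebraic multiplicity = 3, geometric multiplicity = 1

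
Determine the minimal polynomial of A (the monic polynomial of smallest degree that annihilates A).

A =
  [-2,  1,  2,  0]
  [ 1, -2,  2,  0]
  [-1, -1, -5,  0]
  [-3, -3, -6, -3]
x^2 + 6*x + 9

The characteristic polynomial is χ_A(x) = (x + 3)^4, so the eigenvalues are known. The minimal polynomial is
  m_A(x) = Π_λ (x − λ)^{k_λ}
where k_λ is the size of the *largest* Jordan block for λ (equivalently, the smallest k with (A − λI)^k v = 0 for every generalised eigenvector v of λ).

  λ = -3: largest Jordan block has size 2, contributing (x + 3)^2

So m_A(x) = (x + 3)^2 = x^2 + 6*x + 9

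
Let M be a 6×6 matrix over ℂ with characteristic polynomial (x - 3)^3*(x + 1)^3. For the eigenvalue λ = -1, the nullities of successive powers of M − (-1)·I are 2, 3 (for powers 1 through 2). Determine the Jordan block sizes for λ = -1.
Block sizes for λ = -1: [2, 1]

From the dimensions of kernels of powers, the number of Jordan blocks of size at least j is d_j − d_{j−1} where d_j = dim ker(N^j) (with d_0 = 0). Computing the differences gives [2, 1].
The number of blocks of size exactly k is (#blocks of size ≥ k) − (#blocks of size ≥ k + 1), so the partition is: 1 block(s) of size 1, 1 block(s) of size 2.
In nonincreasing order the block sizes are [2, 1].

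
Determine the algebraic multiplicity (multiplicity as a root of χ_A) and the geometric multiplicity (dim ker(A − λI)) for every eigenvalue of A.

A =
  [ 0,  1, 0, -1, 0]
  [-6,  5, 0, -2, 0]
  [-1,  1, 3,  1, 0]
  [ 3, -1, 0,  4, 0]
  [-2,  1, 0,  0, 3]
λ = 3: alg = 5, geom = 3

Step 1 — factor the characteristic polynomial to read off the algebraic multiplicities:
  χ_A(x) = (x - 3)^5

Step 2 — compute geometric multiplicities via the rank-nullity identity g(λ) = n − rank(A − λI):
  rank(A − (3)·I) = 2, so dim ker(A − (3)·I) = n − 2 = 3

Summary:
  λ = 3: algebraic multiplicity = 5, geometric multiplicity = 3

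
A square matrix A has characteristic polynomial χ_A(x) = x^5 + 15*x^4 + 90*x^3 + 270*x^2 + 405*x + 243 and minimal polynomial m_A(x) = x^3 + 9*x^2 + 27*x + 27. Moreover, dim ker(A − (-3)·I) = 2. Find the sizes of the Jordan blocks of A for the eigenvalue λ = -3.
Block sizes for λ = -3: [3, 2]

Step 1 — from the characteristic polynomial, algebraic multiplicity of λ = -3 is 5. From dim ker(A − (-3)·I) = 2, there are exactly 2 Jordan blocks for λ = -3.
Step 2 — from the minimal polynomial, the factor (x + 3)^3 tells us the largest block for λ = -3 has size 3.
Step 3 — with total size 5, 2 blocks, and largest block 3, the block sizes (in nonincreasing order) are [3, 2].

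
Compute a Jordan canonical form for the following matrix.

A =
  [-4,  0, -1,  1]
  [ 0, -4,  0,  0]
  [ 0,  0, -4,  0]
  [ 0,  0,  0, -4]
J_2(-4) ⊕ J_1(-4) ⊕ J_1(-4)

The characteristic polynomial is
  det(x·I − A) = x^4 + 16*x^3 + 96*x^2 + 256*x + 256 = (x + 4)^4

Eigenvalues and multiplicities (the geometric multiplicity of λ is n − rank(A − λI), which equals the number of Jordan blocks for λ):
  λ = -4: algebraic multiplicity = 4, geometric multiplicity = 3

Determining the block sizes for each eigenvalue:
  λ = -4: 3 blocks summing to 4 forces exactly one block of size 2 and the rest size 1 → block sizes [2, 1, 1]

Assembling the blocks gives a Jordan form
J =
  [-4,  1,  0,  0]
  [ 0, -4,  0,  0]
  [ 0,  0, -4,  0]
  [ 0,  0,  0, -4]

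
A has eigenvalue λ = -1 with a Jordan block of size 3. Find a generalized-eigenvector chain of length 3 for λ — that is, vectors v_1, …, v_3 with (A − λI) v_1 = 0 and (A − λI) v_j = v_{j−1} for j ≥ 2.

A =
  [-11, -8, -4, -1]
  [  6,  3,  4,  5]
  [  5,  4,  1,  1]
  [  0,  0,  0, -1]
A Jordan chain for λ = -1 of length 3:
v_1 = (-2, 2, 1, 0)ᵀ
v_2 = (-11, 11, 6, 0)ᵀ
v_3 = (1, 0, 0, 1)ᵀ

Let N = A − (-1)·I. We want v_3 with N^3 v_3 = 0 but N^2 v_3 ≠ 0; then v_{j-1} := N · v_j for j = 3, …, 2.

Pick v_3 = (1, 0, 0, 1)ᵀ.
Then v_2 = N · v_3 = (-11, 11, 6, 0)ᵀ.
Then v_1 = N · v_2 = (-2, 2, 1, 0)ᵀ.

Sanity check: (A − (-1)·I) v_1 = (0, 0, 0, 0)ᵀ = 0. ✓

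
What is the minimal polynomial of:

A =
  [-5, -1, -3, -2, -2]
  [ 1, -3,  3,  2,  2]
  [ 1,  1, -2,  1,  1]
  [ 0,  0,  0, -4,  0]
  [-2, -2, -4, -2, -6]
x^3 + 12*x^2 + 48*x + 64

The characteristic polynomial is χ_A(x) = (x + 4)^5, so the eigenvalues are known. The minimal polynomial is
  m_A(x) = Π_λ (x − λ)^{k_λ}
where k_λ is the size of the *largest* Jordan block for λ (equivalently, the smallest k with (A − λI)^k v = 0 for every generalised eigenvector v of λ).

  λ = -4: largest Jordan block has size 3, contributing (x + 4)^3

So m_A(x) = (x + 4)^3 = x^3 + 12*x^2 + 48*x + 64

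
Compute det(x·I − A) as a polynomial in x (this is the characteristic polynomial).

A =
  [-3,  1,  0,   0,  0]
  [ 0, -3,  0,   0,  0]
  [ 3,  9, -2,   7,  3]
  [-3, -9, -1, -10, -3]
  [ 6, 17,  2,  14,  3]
x^5 + 15*x^4 + 90*x^3 + 270*x^2 + 405*x + 243

Expanding det(x·I − A) (e.g. by cofactor expansion or by noting that A is similar to its Jordan form J, which has the same characteristic polynomial as A) gives
  χ_A(x) = x^5 + 15*x^4 + 90*x^3 + 270*x^2 + 405*x + 243
which factors as (x + 3)^5. The eigenvalues (with algebraic multiplicities) are λ = -3 with multiplicity 5.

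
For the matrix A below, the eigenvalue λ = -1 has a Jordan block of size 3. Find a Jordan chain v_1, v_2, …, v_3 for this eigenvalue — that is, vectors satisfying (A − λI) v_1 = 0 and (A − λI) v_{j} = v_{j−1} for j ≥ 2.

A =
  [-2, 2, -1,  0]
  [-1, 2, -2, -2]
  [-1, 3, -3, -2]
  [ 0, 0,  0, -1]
A Jordan chain for λ = -1 of length 3:
v_1 = (1, 1, 1, 0)ᵀ
v_2 = (2, 3, 3, 0)ᵀ
v_3 = (0, 1, 0, 0)ᵀ

Let N = A − (-1)·I. We want v_3 with N^3 v_3 = 0 but N^2 v_3 ≠ 0; then v_{j-1} := N · v_j for j = 3, …, 2.

Pick v_3 = (0, 1, 0, 0)ᵀ.
Then v_2 = N · v_3 = (2, 3, 3, 0)ᵀ.
Then v_1 = N · v_2 = (1, 1, 1, 0)ᵀ.

Sanity check: (A − (-1)·I) v_1 = (0, 0, 0, 0)ᵀ = 0. ✓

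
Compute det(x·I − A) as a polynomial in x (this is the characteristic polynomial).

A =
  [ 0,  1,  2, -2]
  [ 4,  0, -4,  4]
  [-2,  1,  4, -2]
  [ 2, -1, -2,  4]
x^4 - 8*x^3 + 24*x^2 - 32*x + 16

Expanding det(x·I − A) (e.g. by cofactor expansion or by noting that A is similar to its Jordan form J, which has the same characteristic polynomial as A) gives
  χ_A(x) = x^4 - 8*x^3 + 24*x^2 - 32*x + 16
which factors as (x - 2)^4. The eigenvalues (with algebraic multiplicities) are λ = 2 with multiplicity 4.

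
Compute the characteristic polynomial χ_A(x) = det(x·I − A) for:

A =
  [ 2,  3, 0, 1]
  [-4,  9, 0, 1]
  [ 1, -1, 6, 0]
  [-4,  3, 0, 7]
x^4 - 24*x^3 + 216*x^2 - 864*x + 1296

Expanding det(x·I − A) (e.g. by cofactor expansion or by noting that A is similar to its Jordan form J, which has the same characteristic polynomial as A) gives
  χ_A(x) = x^4 - 24*x^3 + 216*x^2 - 864*x + 1296
which factors as (x - 6)^4. The eigenvalues (with algebraic multiplicities) are λ = 6 with multiplicity 4.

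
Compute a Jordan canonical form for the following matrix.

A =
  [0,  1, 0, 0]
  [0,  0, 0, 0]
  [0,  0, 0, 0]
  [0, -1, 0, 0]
J_2(0) ⊕ J_1(0) ⊕ J_1(0)

The characteristic polynomial is
  det(x·I − A) = x^4

Eigenvalues and multiplicities (the geometric multiplicity of λ is n − rank(A − λI), which equals the number of Jordan blocks for λ):
  λ = 0: algebraic multiplicity = 4, geometric multiplicity = 3

Determining the block sizes for each eigenvalue:
  λ = 0: 3 blocks summing to 4 forces exactly one block of size 2 and the rest size 1 → block sizes [2, 1, 1]

Assembling the blocks gives a Jordan form
J =
  [0, 1, 0, 0]
  [0, 0, 0, 0]
  [0, 0, 0, 0]
  [0, 0, 0, 0]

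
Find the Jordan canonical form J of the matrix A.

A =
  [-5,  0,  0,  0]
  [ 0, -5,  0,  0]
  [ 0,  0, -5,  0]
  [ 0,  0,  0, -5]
J_1(-5) ⊕ J_1(-5) ⊕ J_1(-5) ⊕ J_1(-5)

The characteristic polynomial is
  det(x·I − A) = x^4 + 20*x^3 + 150*x^2 + 500*x + 625 = (x + 5)^4

Eigenvalues and multiplicities (the geometric multiplicity of λ is n − rank(A − λI), which equals the number of Jordan blocks for λ):
  λ = -5: algebraic multiplicity = 4, geometric multiplicity = 4

Determining the block sizes for each eigenvalue:
  λ = -5: gm = am = 4, so every block has size 1 → block sizes [1, 1, 1, 1]

Assembling the blocks gives a Jordan form
J =
  [-5,  0,  0,  0]
  [ 0, -5,  0,  0]
  [ 0,  0, -5,  0]
  [ 0,  0,  0, -5]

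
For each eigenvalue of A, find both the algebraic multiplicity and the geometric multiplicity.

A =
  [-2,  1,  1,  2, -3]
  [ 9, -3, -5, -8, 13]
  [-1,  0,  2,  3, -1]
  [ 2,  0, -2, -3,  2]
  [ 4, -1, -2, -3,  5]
λ = -1: alg = 3, geom = 1; λ = 1: alg = 2, geom = 1

Step 1 — factor the characteristic polynomial to read off the algebraic multiplicities:
  χ_A(x) = (x - 1)^2*(x + 1)^3

Step 2 — compute geometric multiplicities via the rank-nullity identity g(λ) = n − rank(A − λI):
  rank(A − (-1)·I) = 4, so dim ker(A − (-1)·I) = n − 4 = 1
  rank(A − (1)·I) = 4, so dim ker(A − (1)·I) = n − 4 = 1

Summary:
  λ = -1: algebraic multiplicity = 3, geometric multiplicity = 1
  λ = 1: algebraic multiplicity = 2, geometric multiplicity = 1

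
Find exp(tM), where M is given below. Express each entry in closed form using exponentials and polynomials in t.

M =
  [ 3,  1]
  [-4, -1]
e^{tM} =
  [2*t*exp(t) + exp(t), t*exp(t)]
  [-4*t*exp(t), -2*t*exp(t) + exp(t)]

Strategy: write M = P · J · P⁻¹ where J is a Jordan canonical form, so e^{tM} = P · e^{tJ} · P⁻¹, and e^{tJ} can be computed block-by-block.

M has Jordan form
J =
  [1, 1]
  [0, 1]
(up to reordering of blocks).

Per-block formulas:
  For a 2×2 Jordan block J_2(1): exp(t · J_2(1)) = e^(1t)·(I + t·N), where N is the 2×2 nilpotent shift.

After assembling e^{tJ} and conjugating by P, we get:

e^{tM} =
  [2*t*exp(t) + exp(t), t*exp(t)]
  [-4*t*exp(t), -2*t*exp(t) + exp(t)]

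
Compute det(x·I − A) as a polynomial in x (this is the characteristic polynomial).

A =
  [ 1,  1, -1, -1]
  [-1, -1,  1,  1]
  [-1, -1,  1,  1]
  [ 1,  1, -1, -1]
x^4

Expanding det(x·I − A) (e.g. by cofactor expansion or by noting that A is similar to its Jordan form J, which has the same characteristic polynomial as A) gives
  χ_A(x) = x^4
which factors as x^4. The eigenvalues (with algebraic multiplicities) are λ = 0 with multiplicity 4.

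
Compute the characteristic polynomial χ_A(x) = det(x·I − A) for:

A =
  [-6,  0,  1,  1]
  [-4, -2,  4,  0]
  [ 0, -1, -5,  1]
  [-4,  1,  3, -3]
x^4 + 16*x^3 + 96*x^2 + 256*x + 256

Expanding det(x·I − A) (e.g. by cofactor expansion or by noting that A is similar to its Jordan form J, which has the same characteristic polynomial as A) gives
  χ_A(x) = x^4 + 16*x^3 + 96*x^2 + 256*x + 256
which factors as (x + 4)^4. The eigenvalues (with algebraic multiplicities) are λ = -4 with multiplicity 4.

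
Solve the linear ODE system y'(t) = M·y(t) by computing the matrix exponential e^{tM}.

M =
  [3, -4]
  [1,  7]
e^{tM} =
  [-2*t*exp(5*t) + exp(5*t), -4*t*exp(5*t)]
  [t*exp(5*t), 2*t*exp(5*t) + exp(5*t)]

Strategy: write M = P · J · P⁻¹ where J is a Jordan canonical form, so e^{tM} = P · e^{tJ} · P⁻¹, and e^{tJ} can be computed block-by-block.

M has Jordan form
J =
  [5, 1]
  [0, 5]
(up to reordering of blocks).

Per-block formulas:
  For a 2×2 Jordan block J_2(5): exp(t · J_2(5)) = e^(5t)·(I + t·N), where N is the 2×2 nilpotent shift.

After assembling e^{tJ} and conjugating by P, we get:

e^{tM} =
  [-2*t*exp(5*t) + exp(5*t), -4*t*exp(5*t)]
  [t*exp(5*t), 2*t*exp(5*t) + exp(5*t)]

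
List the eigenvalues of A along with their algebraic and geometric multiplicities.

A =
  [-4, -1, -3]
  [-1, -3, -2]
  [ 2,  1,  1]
λ = -2: alg = 3, geom = 1

Step 1 — factor the characteristic polynomial to read off the algebraic multiplicities:
  χ_A(x) = (x + 2)^3

Step 2 — compute geometric multiplicities via the rank-nullity identity g(λ) = n − rank(A − λI):
  rank(A − (-2)·I) = 2, so dim ker(A − (-2)·I) = n − 2 = 1

Summary:
  λ = -2: algebraic multiplicity = 3, geometric multiplicity = 1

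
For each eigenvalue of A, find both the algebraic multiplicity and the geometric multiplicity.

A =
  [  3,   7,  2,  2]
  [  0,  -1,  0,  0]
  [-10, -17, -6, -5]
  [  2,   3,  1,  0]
λ = -1: alg = 4, geom = 2

Step 1 — factor the characteristic polynomial to read off the algebraic multiplicities:
  χ_A(x) = (x + 1)^4

Step 2 — compute geometric multiplicities via the rank-nullity identity g(λ) = n − rank(A − λI):
  rank(A − (-1)·I) = 2, so dim ker(A − (-1)·I) = n − 2 = 2

Summary:
  λ = -1: algebraic multiplicity = 4, geometric multiplicity = 2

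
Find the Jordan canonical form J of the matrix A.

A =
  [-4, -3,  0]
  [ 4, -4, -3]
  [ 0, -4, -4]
J_3(-4)

The characteristic polynomial is
  det(x·I − A) = x^3 + 12*x^2 + 48*x + 64 = (x + 4)^3

Eigenvalues and multiplicities (the geometric multiplicity of λ is n − rank(A − λI), which equals the number of Jordan blocks for λ):
  λ = -4: algebraic multiplicity = 3, geometric multiplicity = 1

Determining the block sizes for each eigenvalue:
  λ = -4: one block (gm = 1), so the single block has size am = 3 → block sizes [3]

Assembling the blocks gives a Jordan form
J =
  [-4,  1,  0]
  [ 0, -4,  1]
  [ 0,  0, -4]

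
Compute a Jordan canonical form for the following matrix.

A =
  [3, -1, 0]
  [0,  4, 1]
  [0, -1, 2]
J_3(3)

The characteristic polynomial is
  det(x·I − A) = x^3 - 9*x^2 + 27*x - 27 = (x - 3)^3

Eigenvalues and multiplicities (the geometric multiplicity of λ is n − rank(A − λI), which equals the number of Jordan blocks for λ):
  λ = 3: algebraic multiplicity = 3, geometric multiplicity = 1

Determining the block sizes for each eigenvalue:
  λ = 3: one block (gm = 1), so the single block has size am = 3 → block sizes [3]

Assembling the blocks gives a Jordan form
J =
  [3, 1, 0]
  [0, 3, 1]
  [0, 0, 3]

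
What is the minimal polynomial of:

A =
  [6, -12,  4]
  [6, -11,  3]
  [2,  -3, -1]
x^2 + 4*x + 4

The characteristic polynomial is χ_A(x) = (x + 2)^3, so the eigenvalues are known. The minimal polynomial is
  m_A(x) = Π_λ (x − λ)^{k_λ}
where k_λ is the size of the *largest* Jordan block for λ (equivalently, the smallest k with (A − λI)^k v = 0 for every generalised eigenvector v of λ).

  λ = -2: largest Jordan block has size 2, contributing (x + 2)^2

So m_A(x) = (x + 2)^2 = x^2 + 4*x + 4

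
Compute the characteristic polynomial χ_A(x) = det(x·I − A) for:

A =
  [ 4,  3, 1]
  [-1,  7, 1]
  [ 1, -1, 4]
x^3 - 15*x^2 + 75*x - 125

Expanding det(x·I − A) (e.g. by cofactor expansion or by noting that A is similar to its Jordan form J, which has the same characteristic polynomial as A) gives
  χ_A(x) = x^3 - 15*x^2 + 75*x - 125
which factors as (x - 5)^3. The eigenvalues (with algebraic multiplicities) are λ = 5 with multiplicity 3.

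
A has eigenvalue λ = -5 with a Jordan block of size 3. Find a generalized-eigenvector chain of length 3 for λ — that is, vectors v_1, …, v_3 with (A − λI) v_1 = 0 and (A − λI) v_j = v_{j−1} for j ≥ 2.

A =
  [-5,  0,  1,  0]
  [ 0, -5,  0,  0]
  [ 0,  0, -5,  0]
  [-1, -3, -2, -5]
A Jordan chain for λ = -5 of length 3:
v_1 = (0, 0, 0, -1)ᵀ
v_2 = (1, 0, 0, -2)ᵀ
v_3 = (0, 0, 1, 0)ᵀ

Let N = A − (-5)·I. We want v_3 with N^3 v_3 = 0 but N^2 v_3 ≠ 0; then v_{j-1} := N · v_j for j = 3, …, 2.

Pick v_3 = (0, 0, 1, 0)ᵀ.
Then v_2 = N · v_3 = (1, 0, 0, -2)ᵀ.
Then v_1 = N · v_2 = (0, 0, 0, -1)ᵀ.

Sanity check: (A − (-5)·I) v_1 = (0, 0, 0, 0)ᵀ = 0. ✓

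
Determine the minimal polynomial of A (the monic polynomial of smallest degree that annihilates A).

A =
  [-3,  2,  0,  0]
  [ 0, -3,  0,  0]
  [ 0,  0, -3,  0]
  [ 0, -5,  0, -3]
x^2 + 6*x + 9

The characteristic polynomial is χ_A(x) = (x + 3)^4, so the eigenvalues are known. The minimal polynomial is
  m_A(x) = Π_λ (x − λ)^{k_λ}
where k_λ is the size of the *largest* Jordan block for λ (equivalently, the smallest k with (A − λI)^k v = 0 for every generalised eigenvector v of λ).

  λ = -3: largest Jordan block has size 2, contributing (x + 3)^2

So m_A(x) = (x + 3)^2 = x^2 + 6*x + 9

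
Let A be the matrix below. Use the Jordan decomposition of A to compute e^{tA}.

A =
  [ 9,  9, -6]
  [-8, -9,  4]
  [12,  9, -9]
e^{tA} =
  [12*t*exp(-3*t) + exp(-3*t), 9*t*exp(-3*t), -6*t*exp(-3*t)]
  [-8*t*exp(-3*t), -6*t*exp(-3*t) + exp(-3*t), 4*t*exp(-3*t)]
  [12*t*exp(-3*t), 9*t*exp(-3*t), -6*t*exp(-3*t) + exp(-3*t)]

Strategy: write A = P · J · P⁻¹ where J is a Jordan canonical form, so e^{tA} = P · e^{tJ} · P⁻¹, and e^{tJ} can be computed block-by-block.

A has Jordan form
J =
  [-3,  1,  0]
  [ 0, -3,  0]
  [ 0,  0, -3]
(up to reordering of blocks).

Per-block formulas:
  For a 2×2 Jordan block J_2(-3): exp(t · J_2(-3)) = e^(-3t)·(I + t·N), where N is the 2×2 nilpotent shift.
  For a 1×1 block at λ = -3: exp(t · [-3]) = [e^(-3t)].

After assembling e^{tJ} and conjugating by P, we get:

e^{tA} =
  [12*t*exp(-3*t) + exp(-3*t), 9*t*exp(-3*t), -6*t*exp(-3*t)]
  [-8*t*exp(-3*t), -6*t*exp(-3*t) + exp(-3*t), 4*t*exp(-3*t)]
  [12*t*exp(-3*t), 9*t*exp(-3*t), -6*t*exp(-3*t) + exp(-3*t)]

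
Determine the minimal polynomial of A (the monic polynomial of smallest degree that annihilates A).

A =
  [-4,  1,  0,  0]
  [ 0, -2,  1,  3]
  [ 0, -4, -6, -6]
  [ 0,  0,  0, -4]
x^3 + 12*x^2 + 48*x + 64

The characteristic polynomial is χ_A(x) = (x + 4)^4, so the eigenvalues are known. The minimal polynomial is
  m_A(x) = Π_λ (x − λ)^{k_λ}
where k_λ is the size of the *largest* Jordan block for λ (equivalently, the smallest k with (A − λI)^k v = 0 for every generalised eigenvector v of λ).

  λ = -4: largest Jordan block has size 3, contributing (x + 4)^3

So m_A(x) = (x + 4)^3 = x^3 + 12*x^2 + 48*x + 64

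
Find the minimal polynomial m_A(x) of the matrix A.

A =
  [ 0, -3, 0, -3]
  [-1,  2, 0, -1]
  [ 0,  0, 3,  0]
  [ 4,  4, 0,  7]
x^2 - 6*x + 9

The characteristic polynomial is χ_A(x) = (x - 3)^4, so the eigenvalues are known. The minimal polynomial is
  m_A(x) = Π_λ (x − λ)^{k_λ}
where k_λ is the size of the *largest* Jordan block for λ (equivalently, the smallest k with (A − λI)^k v = 0 for every generalised eigenvector v of λ).

  λ = 3: largest Jordan block has size 2, contributing (x − 3)^2

So m_A(x) = (x - 3)^2 = x^2 - 6*x + 9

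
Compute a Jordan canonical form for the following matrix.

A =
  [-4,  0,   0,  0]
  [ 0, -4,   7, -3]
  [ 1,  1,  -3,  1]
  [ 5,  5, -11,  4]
J_1(-4) ⊕ J_3(-1)

The characteristic polynomial is
  det(x·I − A) = x^4 + 7*x^3 + 15*x^2 + 13*x + 4 = (x + 1)^3*(x + 4)

Eigenvalues and multiplicities (the geometric multiplicity of λ is n − rank(A − λI), which equals the number of Jordan blocks for λ):
  λ = -4: algebraic multiplicity = 1, geometric multiplicity = 1
  λ = -1: algebraic multiplicity = 3, geometric multiplicity = 1

Determining the block sizes for each eigenvalue:
  λ = -4: one block (gm = 1), so the single block has size am = 1 → block sizes [1]
  λ = -1: one block (gm = 1), so the single block has size am = 3 → block sizes [3]

Assembling the blocks gives a Jordan form
J =
  [-4,  0,  0,  0]
  [ 0, -1,  1,  0]
  [ 0,  0, -1,  1]
  [ 0,  0,  0, -1]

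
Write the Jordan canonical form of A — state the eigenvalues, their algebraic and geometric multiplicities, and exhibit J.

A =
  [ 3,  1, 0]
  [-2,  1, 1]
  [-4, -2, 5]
J_3(3)

The characteristic polynomial is
  det(x·I − A) = x^3 - 9*x^2 + 27*x - 27 = (x - 3)^3

Eigenvalues and multiplicities (the geometric multiplicity of λ is n − rank(A − λI), which equals the number of Jordan blocks for λ):
  λ = 3: algebraic multiplicity = 3, geometric multiplicity = 1

Determining the block sizes for each eigenvalue:
  λ = 3: one block (gm = 1), so the single block has size am = 3 → block sizes [3]

Assembling the blocks gives a Jordan form
J =
  [3, 1, 0]
  [0, 3, 1]
  [0, 0, 3]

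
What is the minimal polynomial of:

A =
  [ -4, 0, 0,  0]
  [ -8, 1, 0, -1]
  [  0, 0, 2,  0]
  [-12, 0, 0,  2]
x^3 + x^2 - 10*x + 8

The characteristic polynomial is χ_A(x) = (x - 2)^2*(x - 1)*(x + 4), so the eigenvalues are known. The minimal polynomial is
  m_A(x) = Π_λ (x − λ)^{k_λ}
where k_λ is the size of the *largest* Jordan block for λ (equivalently, the smallest k with (A − λI)^k v = 0 for every generalised eigenvector v of λ).

  λ = -4: largest Jordan block has size 1, contributing (x + 4)
  λ = 1: largest Jordan block has size 1, contributing (x − 1)
  λ = 2: largest Jordan block has size 1, contributing (x − 2)

So m_A(x) = (x - 2)*(x - 1)*(x + 4) = x^3 + x^2 - 10*x + 8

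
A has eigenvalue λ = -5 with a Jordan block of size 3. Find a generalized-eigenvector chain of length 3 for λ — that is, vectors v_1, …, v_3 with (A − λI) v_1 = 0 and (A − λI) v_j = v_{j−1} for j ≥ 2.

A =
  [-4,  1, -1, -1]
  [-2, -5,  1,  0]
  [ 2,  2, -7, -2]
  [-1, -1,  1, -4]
A Jordan chain for λ = -5 of length 3:
v_1 = (-2, 0, -4, 2)ᵀ
v_2 = (1, -2, 2, -1)ᵀ
v_3 = (1, 0, 0, 0)ᵀ

Let N = A − (-5)·I. We want v_3 with N^3 v_3 = 0 but N^2 v_3 ≠ 0; then v_{j-1} := N · v_j for j = 3, …, 2.

Pick v_3 = (1, 0, 0, 0)ᵀ.
Then v_2 = N · v_3 = (1, -2, 2, -1)ᵀ.
Then v_1 = N · v_2 = (-2, 0, -4, 2)ᵀ.

Sanity check: (A − (-5)·I) v_1 = (0, 0, 0, 0)ᵀ = 0. ✓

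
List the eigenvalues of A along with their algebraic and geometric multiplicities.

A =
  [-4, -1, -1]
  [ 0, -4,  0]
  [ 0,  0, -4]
λ = -4: alg = 3, geom = 2

Step 1 — factor the characteristic polynomial to read off the algebraic multiplicities:
  χ_A(x) = (x + 4)^3

Step 2 — compute geometric multiplicities via the rank-nullity identity g(λ) = n − rank(A − λI):
  rank(A − (-4)·I) = 1, so dim ker(A − (-4)·I) = n − 1 = 2

Summary:
  λ = -4: algebraic multiplicity = 3, geometric multiplicity = 2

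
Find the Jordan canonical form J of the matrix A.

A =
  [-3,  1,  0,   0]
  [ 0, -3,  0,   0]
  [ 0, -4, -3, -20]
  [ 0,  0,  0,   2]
J_2(-3) ⊕ J_1(-3) ⊕ J_1(2)

The characteristic polynomial is
  det(x·I − A) = x^4 + 7*x^3 + 9*x^2 - 27*x - 54 = (x - 2)*(x + 3)^3

Eigenvalues and multiplicities (the geometric multiplicity of λ is n − rank(A − λI), which equals the number of Jordan blocks for λ):
  λ = -3: algebraic multiplicity = 3, geometric multiplicity = 2
  λ = 2: algebraic multiplicity = 1, geometric multiplicity = 1

Determining the block sizes for each eigenvalue:
  λ = -3: 2 blocks summing to 3 forces exactly one block of size 2 and the rest size 1 → block sizes [2, 1]
  λ = 2: one block (gm = 1), so the single block has size am = 1 → block sizes [1]

Assembling the blocks gives a Jordan form
J =
  [-3,  1,  0, 0]
  [ 0, -3,  0, 0]
  [ 0,  0, -3, 0]
  [ 0,  0,  0, 2]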